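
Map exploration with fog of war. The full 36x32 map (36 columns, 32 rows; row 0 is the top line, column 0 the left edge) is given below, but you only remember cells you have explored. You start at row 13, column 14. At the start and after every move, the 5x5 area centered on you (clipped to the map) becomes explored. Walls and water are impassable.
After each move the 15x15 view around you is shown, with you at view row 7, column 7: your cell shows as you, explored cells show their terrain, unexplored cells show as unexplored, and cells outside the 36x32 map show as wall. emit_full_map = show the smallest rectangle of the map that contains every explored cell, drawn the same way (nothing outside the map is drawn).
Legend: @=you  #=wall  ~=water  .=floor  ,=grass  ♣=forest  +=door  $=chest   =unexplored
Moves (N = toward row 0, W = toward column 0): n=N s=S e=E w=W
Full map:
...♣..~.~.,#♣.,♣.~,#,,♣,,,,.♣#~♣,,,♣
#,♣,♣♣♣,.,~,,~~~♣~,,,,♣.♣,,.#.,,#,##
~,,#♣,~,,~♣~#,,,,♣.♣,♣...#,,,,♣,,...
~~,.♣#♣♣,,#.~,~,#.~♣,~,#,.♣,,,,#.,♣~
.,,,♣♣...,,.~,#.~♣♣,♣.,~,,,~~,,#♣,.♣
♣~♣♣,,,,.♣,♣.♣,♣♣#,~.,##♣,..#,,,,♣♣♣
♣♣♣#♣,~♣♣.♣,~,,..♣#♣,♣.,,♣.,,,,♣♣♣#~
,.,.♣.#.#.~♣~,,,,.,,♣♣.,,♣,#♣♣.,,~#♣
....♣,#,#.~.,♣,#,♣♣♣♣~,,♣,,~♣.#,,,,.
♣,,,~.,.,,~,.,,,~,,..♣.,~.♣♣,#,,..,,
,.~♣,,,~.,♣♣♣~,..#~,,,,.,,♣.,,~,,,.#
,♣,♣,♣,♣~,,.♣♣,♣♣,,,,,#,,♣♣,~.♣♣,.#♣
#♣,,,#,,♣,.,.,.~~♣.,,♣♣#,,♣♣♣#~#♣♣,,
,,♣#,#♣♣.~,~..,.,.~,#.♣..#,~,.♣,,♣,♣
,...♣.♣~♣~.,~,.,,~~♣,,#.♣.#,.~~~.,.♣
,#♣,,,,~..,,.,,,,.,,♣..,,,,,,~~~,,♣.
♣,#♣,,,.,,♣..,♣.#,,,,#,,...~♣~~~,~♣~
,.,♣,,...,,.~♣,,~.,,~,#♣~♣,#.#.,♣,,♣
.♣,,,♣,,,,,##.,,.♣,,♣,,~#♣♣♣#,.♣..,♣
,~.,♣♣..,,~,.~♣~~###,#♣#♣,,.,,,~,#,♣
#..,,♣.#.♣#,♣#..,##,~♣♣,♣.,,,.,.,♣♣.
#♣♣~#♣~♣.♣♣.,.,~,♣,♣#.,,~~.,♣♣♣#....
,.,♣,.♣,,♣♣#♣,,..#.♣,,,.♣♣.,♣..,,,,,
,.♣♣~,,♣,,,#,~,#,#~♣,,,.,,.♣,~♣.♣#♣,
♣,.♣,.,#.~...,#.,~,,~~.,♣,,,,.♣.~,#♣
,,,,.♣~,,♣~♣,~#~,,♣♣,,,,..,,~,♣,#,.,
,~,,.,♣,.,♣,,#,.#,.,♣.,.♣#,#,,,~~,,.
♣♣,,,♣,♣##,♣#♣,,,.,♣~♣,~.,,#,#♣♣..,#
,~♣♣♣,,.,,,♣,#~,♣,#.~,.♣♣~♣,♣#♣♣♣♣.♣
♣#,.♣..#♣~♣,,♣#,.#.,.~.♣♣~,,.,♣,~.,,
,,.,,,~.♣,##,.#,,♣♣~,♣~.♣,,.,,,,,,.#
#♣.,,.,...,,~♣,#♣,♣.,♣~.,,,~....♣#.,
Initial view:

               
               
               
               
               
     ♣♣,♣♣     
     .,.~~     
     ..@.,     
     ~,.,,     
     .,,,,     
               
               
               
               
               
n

               
               
               
               
               
     ♣~,..     
     ♣♣,♣♣     
     .,@~~     
     ..,.,     
     ~,.,,     
     .,,,,     
               
               
               
               

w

               
               
               
               
               
     ♣♣~,..    
     .♣♣,♣♣    
     ,.@.~~    
     ~..,.,    
     ,~,.,,    
      .,,,,    
               
               
               
               

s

               
               
               
               
     ♣♣~,..    
     .♣♣,♣♣    
     ,.,.~~    
     ~.@,.,    
     ,~,.,,    
     ,.,,,,    
               
               
               
               
               

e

               
               
               
               
    ♣♣~,..     
    .♣♣,♣♣     
    ,.,.~~     
    ~..@.,     
    ,~,.,,     
    ,.,,,,     
               
               
               
               
               

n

               
               
               
               
               
    ♣♣~,..     
    .♣♣,♣♣     
    ,.,@~~     
    ~..,.,     
    ,~,.,,     
    ,.,,,,     
               
               
               
               

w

               
               
               
               
               
     ♣♣~,..    
     .♣♣,♣♣    
     ,.@.~~    
     ~..,.,    
     ,~,.,,    
     ,.,,,,    
               
               
               
               

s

               
               
               
               
     ♣♣~,..    
     .♣♣,♣♣    
     ,.,.~~    
     ~.@,.,    
     ,~,.,,    
     ,.,,,,    
               
               
               
               
               

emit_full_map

♣♣~,..
.♣♣,♣♣
,.,.~~
~.@,.,
,~,.,,
,.,,,,

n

               
               
               
               
               
     ♣♣~,..    
     .♣♣,♣♣    
     ,.@.~~    
     ~..,.,    
     ,~,.,,    
     ,.,,,,    
               
               
               
               

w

               
               
               
               
               
     ♣♣♣~,..   
     ,.♣♣,♣♣   
     .,@,.~~   
     ,~..,.,   
     .,~,.,,   
      ,.,,,,   
               
               
               
               

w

               
               
               
               
               
     ,♣♣♣~,..  
     ,,.♣♣,♣♣  
     ,.@.,.~~  
     ~,~..,.,  
     ~.,~,.,,  
       ,.,,,,  
               
               
               
               

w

               
               
               
               
               
     .,♣♣♣~,.. 
     ~,,.♣♣,♣♣ 
     ♣,@,.,.~~ 
     .~,~..,., 
     ♣~.,~,.,, 
        ,.,,,, 
               
               
               
               

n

               
               
               
               
               
     ,,~,.     
     .,♣♣♣~,.. 
     ~,@.♣♣,♣♣ 
     ♣,.,.,.~~ 
     .~,~..,., 
     ♣~.,~,.,, 
        ,.,,,, 
               
               
               

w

               
               
               
               
               
     .,,~,.    
     ~.,♣♣♣~,..
     ♣~@,.♣♣,♣♣
     ,♣,.,.,.~~
     ♣.~,~..,.,
      ♣~.,~,.,,
         ,.,,,,
               
               
               

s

               
               
               
               
     .,,~,.    
     ~.,♣♣♣~,..
     ♣~,,.♣♣,♣♣
     ,♣@.,.,.~~
     ♣.~,~..,.,
     ~♣~.,~,.,,
         ,.,,,,
               
               
               
               

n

               
               
               
               
               
     .,,~,.    
     ~.,♣♣♣~,..
     ♣~@,.♣♣,♣♣
     ,♣,.,.,.~~
     ♣.~,~..,.,
     ~♣~.,~,.,,
         ,.,,,,
               
               
               

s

               
               
               
               
     .,,~,.    
     ~.,♣♣♣~,..
     ♣~,,.♣♣,♣♣
     ,♣@.,.,.~~
     ♣.~,~..,.,
     ~♣~.,~,.,,
         ,.,,,,
               
               
               
               

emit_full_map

.,,~,.    
~.,♣♣♣~,..
♣~,,.♣♣,♣♣
,♣@.,.,.~~
♣.~,~..,.,
~♣~.,~,.,,
    ,.,,,,


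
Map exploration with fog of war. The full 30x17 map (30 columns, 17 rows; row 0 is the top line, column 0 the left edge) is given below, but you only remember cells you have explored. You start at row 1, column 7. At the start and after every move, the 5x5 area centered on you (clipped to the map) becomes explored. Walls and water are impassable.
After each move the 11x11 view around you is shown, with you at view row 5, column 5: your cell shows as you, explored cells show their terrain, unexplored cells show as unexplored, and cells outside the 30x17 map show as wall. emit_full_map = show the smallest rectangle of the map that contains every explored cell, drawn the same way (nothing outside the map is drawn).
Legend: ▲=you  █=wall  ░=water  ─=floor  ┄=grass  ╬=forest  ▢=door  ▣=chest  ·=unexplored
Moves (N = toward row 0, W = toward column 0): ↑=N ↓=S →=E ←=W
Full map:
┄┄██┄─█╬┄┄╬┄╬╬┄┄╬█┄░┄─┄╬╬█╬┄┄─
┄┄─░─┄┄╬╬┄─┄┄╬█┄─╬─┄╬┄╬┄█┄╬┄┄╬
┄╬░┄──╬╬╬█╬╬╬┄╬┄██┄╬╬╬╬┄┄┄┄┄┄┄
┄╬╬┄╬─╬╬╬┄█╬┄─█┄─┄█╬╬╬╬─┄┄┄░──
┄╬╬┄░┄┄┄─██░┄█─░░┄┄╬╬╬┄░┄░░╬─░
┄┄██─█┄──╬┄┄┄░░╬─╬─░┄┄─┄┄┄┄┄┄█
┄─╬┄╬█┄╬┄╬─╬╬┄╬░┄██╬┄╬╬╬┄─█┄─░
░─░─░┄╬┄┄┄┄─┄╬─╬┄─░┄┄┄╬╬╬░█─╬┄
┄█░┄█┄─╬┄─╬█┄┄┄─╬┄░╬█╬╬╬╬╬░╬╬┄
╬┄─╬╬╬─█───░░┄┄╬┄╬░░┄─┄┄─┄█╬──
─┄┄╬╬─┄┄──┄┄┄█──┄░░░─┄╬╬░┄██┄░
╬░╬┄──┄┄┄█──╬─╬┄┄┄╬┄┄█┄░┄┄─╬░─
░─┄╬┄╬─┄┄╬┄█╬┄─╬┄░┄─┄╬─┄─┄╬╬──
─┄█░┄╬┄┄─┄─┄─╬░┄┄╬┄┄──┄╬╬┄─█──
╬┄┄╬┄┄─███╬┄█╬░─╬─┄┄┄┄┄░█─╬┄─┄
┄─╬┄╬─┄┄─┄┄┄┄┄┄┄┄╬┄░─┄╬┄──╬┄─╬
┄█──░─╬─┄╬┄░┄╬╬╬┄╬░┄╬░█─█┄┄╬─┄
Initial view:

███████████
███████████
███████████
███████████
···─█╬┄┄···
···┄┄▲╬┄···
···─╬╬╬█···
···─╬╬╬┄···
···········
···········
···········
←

███████████
███████████
███████████
███████████
···┄─█╬┄┄··
···─┄▲╬╬┄··
···──╬╬╬█··
···╬─╬╬╬┄··
···········
···········
···········

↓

███████████
███████████
███████████
···┄─█╬┄┄··
···─┄┄╬╬┄··
···──▲╬╬█··
···╬─╬╬╬┄··
···░┄┄┄─···
···········
···········
···········

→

███████████
███████████
███████████
··┄─█╬┄┄···
··─┄┄╬╬┄···
··──╬▲╬█···
··╬─╬╬╬┄···
··░┄┄┄─█···
···········
···········
···········

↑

███████████
███████████
███████████
███████████
··┄─█╬┄┄···
··─┄┄▲╬┄···
··──╬╬╬█···
··╬─╬╬╬┄···
··░┄┄┄─█···
···········
···········

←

███████████
███████████
███████████
███████████
···┄─█╬┄┄··
···─┄▲╬╬┄··
···──╬╬╬█··
···╬─╬╬╬┄··
···░┄┄┄─█··
···········
···········

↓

███████████
███████████
███████████
···┄─█╬┄┄··
···─┄┄╬╬┄··
···──▲╬╬█··
···╬─╬╬╬┄··
···░┄┄┄─█··
···········
···········
···········

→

███████████
███████████
███████████
··┄─█╬┄┄···
··─┄┄╬╬┄···
··──╬▲╬█···
··╬─╬╬╬┄···
··░┄┄┄─█···
···········
···········
···········

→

███████████
███████████
███████████
·┄─█╬┄┄╬···
·─┄┄╬╬┄─···
·──╬╬▲█╬···
·╬─╬╬╬┄█···
·░┄┄┄─██···
···········
···········
···········

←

███████████
███████████
███████████
··┄─█╬┄┄╬··
··─┄┄╬╬┄─··
··──╬▲╬█╬··
··╬─╬╬╬┄█··
··░┄┄┄─██··
···········
···········
···········

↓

███████████
███████████
··┄─█╬┄┄╬··
··─┄┄╬╬┄─··
··──╬╬╬█╬··
··╬─╬▲╬┄█··
··░┄┄┄─██··
···█┄──╬···
···········
···········
···········

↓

███████████
··┄─█╬┄┄╬··
··─┄┄╬╬┄─··
··──╬╬╬█╬··
··╬─╬╬╬┄█··
··░┄┄▲─██··
···█┄──╬···
···█┄╬┄╬···
···········
···········
···········

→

███████████
·┄─█╬┄┄╬···
·─┄┄╬╬┄─···
·──╬╬╬█╬···
·╬─╬╬╬┄█···
·░┄┄┄▲██···
··█┄──╬┄···
··█┄╬┄╬─···
···········
···········
···········

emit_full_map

┄─█╬┄┄╬
─┄┄╬╬┄─
──╬╬╬█╬
╬─╬╬╬┄█
░┄┄┄▲██
·█┄──╬┄
·█┄╬┄╬─

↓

·┄─█╬┄┄╬···
·─┄┄╬╬┄─···
·──╬╬╬█╬···
·╬─╬╬╬┄█···
·░┄┄┄─██···
··█┄─▲╬┄···
··█┄╬┄╬─···
···╬┄┄┄┄···
···········
···········
···········

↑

███████████
·┄─█╬┄┄╬···
·─┄┄╬╬┄─···
·──╬╬╬█╬···
·╬─╬╬╬┄█···
·░┄┄┄▲██···
··█┄──╬┄···
··█┄╬┄╬─···
···╬┄┄┄┄···
···········
···········

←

███████████
··┄─█╬┄┄╬··
··─┄┄╬╬┄─··
··──╬╬╬█╬··
··╬─╬╬╬┄█··
··░┄┄▲─██··
···█┄──╬┄··
···█┄╬┄╬─··
····╬┄┄┄┄··
···········
···········

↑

███████████
███████████
··┄─█╬┄┄╬··
··─┄┄╬╬┄─··
··──╬╬╬█╬··
··╬─╬▲╬┄█··
··░┄┄┄─██··
···█┄──╬┄··
···█┄╬┄╬─··
····╬┄┄┄┄··
···········

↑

███████████
███████████
███████████
··┄─█╬┄┄╬··
··─┄┄╬╬┄─··
··──╬▲╬█╬··
··╬─╬╬╬┄█··
··░┄┄┄─██··
···█┄──╬┄··
···█┄╬┄╬─··
····╬┄┄┄┄··

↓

███████████
███████████
··┄─█╬┄┄╬··
··─┄┄╬╬┄─··
··──╬╬╬█╬··
··╬─╬▲╬┄█··
··░┄┄┄─██··
···█┄──╬┄··
···█┄╬┄╬─··
····╬┄┄┄┄··
···········

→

███████████
███████████
·┄─█╬┄┄╬···
·─┄┄╬╬┄─···
·──╬╬╬█╬···
·╬─╬╬▲┄█···
·░┄┄┄─██···
··█┄──╬┄···
··█┄╬┄╬─···
···╬┄┄┄┄···
···········

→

███████████
███████████
┄─█╬┄┄╬····
─┄┄╬╬┄─┄···
──╬╬╬█╬╬···
╬─╬╬╬▲█╬···
░┄┄┄─██░···
·█┄──╬┄┄···
·█┄╬┄╬─····
··╬┄┄┄┄····
···········

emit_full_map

┄─█╬┄┄╬·
─┄┄╬╬┄─┄
──╬╬╬█╬╬
╬─╬╬╬▲█╬
░┄┄┄─██░
·█┄──╬┄┄
·█┄╬┄╬─·
··╬┄┄┄┄·

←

███████████
███████████
·┄─█╬┄┄╬···
·─┄┄╬╬┄─┄··
·──╬╬╬█╬╬··
·╬─╬╬▲┄█╬··
·░┄┄┄─██░··
··█┄──╬┄┄··
··█┄╬┄╬─···
···╬┄┄┄┄···
···········

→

███████████
███████████
┄─█╬┄┄╬····
─┄┄╬╬┄─┄···
──╬╬╬█╬╬···
╬─╬╬╬▲█╬···
░┄┄┄─██░···
·█┄──╬┄┄···
·█┄╬┄╬─····
··╬┄┄┄┄····
···········

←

███████████
███████████
·┄─█╬┄┄╬···
·─┄┄╬╬┄─┄··
·──╬╬╬█╬╬··
·╬─╬╬▲┄█╬··
·░┄┄┄─██░··
··█┄──╬┄┄··
··█┄╬┄╬─···
···╬┄┄┄┄···
···········


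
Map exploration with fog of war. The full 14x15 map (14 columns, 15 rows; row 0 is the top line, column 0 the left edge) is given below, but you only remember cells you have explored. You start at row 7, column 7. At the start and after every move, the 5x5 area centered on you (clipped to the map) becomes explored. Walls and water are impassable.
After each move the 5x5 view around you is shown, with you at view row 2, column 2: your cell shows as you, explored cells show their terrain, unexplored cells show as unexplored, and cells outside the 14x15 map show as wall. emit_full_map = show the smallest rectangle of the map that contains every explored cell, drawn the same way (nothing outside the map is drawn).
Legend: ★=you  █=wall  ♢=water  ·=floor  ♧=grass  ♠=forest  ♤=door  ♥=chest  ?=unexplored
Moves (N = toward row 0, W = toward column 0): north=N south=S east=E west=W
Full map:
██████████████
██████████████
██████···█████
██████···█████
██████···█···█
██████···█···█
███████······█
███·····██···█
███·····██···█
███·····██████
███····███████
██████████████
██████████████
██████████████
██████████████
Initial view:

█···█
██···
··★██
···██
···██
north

█···█
█···█
██★··
···██
···██

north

█···█
█···█
█·★·█
██···
···██

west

██···
██···
██★··
███··
····█

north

██···
██···
██★··
██···
███··

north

█████
██···
██★··
██···
██···

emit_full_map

█████?
██···?
██★··█
██···█
██···█
███···
····██
?···██
?···██

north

█████
█████
██★··
██···
██···

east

█████
█████
█·★·█
█···█
█···█

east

█████
█████
··★██
···██
···█·

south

█████
···██
··★██
···█·
···█·

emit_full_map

███████
███████
██···██
██··★██
██···█·
██···█·
███···?
····██?
?···██?
?···██?


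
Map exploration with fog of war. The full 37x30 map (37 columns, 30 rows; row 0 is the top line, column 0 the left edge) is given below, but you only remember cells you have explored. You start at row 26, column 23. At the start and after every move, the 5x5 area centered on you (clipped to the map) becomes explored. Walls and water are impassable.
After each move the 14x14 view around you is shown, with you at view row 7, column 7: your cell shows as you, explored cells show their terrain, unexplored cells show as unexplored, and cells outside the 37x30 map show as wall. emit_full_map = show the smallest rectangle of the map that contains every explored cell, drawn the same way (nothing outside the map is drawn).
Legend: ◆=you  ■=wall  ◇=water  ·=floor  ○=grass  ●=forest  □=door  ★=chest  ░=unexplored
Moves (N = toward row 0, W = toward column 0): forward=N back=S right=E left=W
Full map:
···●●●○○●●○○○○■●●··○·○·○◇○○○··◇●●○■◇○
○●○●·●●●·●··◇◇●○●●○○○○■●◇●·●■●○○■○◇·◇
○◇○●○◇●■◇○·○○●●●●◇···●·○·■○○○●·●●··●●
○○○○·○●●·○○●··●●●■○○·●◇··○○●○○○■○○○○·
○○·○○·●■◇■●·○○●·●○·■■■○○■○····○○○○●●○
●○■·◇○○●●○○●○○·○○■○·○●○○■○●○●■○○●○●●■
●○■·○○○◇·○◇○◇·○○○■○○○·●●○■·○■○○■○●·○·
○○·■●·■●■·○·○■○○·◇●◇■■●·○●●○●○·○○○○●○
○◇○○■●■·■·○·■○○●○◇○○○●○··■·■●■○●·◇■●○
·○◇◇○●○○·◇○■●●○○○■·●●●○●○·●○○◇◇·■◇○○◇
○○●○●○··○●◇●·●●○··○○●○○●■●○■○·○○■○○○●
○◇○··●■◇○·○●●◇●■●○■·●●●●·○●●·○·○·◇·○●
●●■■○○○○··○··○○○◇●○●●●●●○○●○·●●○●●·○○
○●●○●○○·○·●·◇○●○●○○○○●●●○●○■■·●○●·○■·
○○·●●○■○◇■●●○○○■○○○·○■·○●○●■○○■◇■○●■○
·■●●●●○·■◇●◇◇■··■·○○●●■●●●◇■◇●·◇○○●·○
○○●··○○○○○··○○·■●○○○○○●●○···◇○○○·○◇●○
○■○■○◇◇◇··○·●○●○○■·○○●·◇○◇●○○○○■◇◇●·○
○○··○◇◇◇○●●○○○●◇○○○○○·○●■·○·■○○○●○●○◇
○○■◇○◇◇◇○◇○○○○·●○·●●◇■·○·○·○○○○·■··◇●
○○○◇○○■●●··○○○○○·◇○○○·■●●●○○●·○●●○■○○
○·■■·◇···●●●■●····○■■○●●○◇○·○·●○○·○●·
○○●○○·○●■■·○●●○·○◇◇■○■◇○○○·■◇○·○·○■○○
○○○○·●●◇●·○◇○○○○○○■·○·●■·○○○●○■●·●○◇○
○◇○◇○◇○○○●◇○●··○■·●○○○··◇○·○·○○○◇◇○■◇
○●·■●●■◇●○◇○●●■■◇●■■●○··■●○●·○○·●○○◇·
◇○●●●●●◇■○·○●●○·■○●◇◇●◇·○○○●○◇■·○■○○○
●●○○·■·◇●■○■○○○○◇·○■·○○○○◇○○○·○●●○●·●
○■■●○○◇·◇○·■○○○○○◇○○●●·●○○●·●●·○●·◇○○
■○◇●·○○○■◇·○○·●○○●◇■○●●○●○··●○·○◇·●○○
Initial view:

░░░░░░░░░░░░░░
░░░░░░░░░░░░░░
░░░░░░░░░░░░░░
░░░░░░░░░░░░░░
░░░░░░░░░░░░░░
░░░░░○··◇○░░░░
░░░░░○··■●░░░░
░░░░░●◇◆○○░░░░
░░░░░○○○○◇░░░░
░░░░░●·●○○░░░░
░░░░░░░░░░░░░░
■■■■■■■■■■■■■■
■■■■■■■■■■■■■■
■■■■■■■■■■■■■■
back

░░░░░░░░░░░░░░
░░░░░░░░░░░░░░
░░░░░░░░░░░░░░
░░░░░░░░░░░░░░
░░░░░○··◇○░░░░
░░░░░○··■●░░░░
░░░░░●◇·○○░░░░
░░░░░○○◆○◇░░░░
░░░░░●·●○○░░░░
░░░░░●●○●○░░░░
■■■■■■■■■■■■■■
■■■■■■■■■■■■■■
■■■■■■■■■■■■■■
■■■■■■■■■■■■■■

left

░░░░░░░░░░░░░░
░░░░░░░░░░░░░░
░░░░░░░░░░░░░░
░░░░░░░░░░░░░░
░░░░░░○··◇○░░░
░░░░░●○··■●░░░
░░░░░◇●◇·○○░░░
░░░░░·○◆○○◇░░░
░░░░░●●·●○○░░░
░░░░░○●●○●○░░░
■■■■■■■■■■■■■■
■■■■■■■■■■■■■■
■■■■■■■■■■■■■■
■■■■■■■■■■■■■■

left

░░░░░░░░░░░░░░
░░░░░░░░░░░░░░
░░░░░░░░░░░░░░
░░░░░░░░░░░░░░
░░░░░░░○··◇○░░
░░░░░■●○··■●░░
░░░░░◇◇●◇·○○░░
░░░░░■·◆○○○◇░░
░░░░░○●●·●○○░░
░░░░░■○●●○●○░░
■■■■■■■■■■■■■■
■■■■■■■■■■■■■■
■■■■■■■■■■■■■■
■■■■■■■■■■■■■■

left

░░░░░░░░░░░░░░
░░░░░░░░░░░░░░
░░░░░░░░░░░░░░
░░░░░░░░░░░░░░
░░░░░░░░○··◇○░
░░░░░■■●○··■●░
░░░░░●◇◇●◇·○○░
░░░░░○■◆○○○○◇░
░░░░░○○●●·●○○░
░░░░░◇■○●●○●○░
■■■■■■■■■■■■■■
■■■■■■■■■■■■■■
■■■■■■■■■■■■■■
■■■■■■■■■■■■■■

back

░░░░░░░░░░░░░░
░░░░░░░░░░░░░░
░░░░░░░░░░░░░░
░░░░░░░░○··◇○░
░░░░░■■●○··■●░
░░░░░●◇◇●◇·○○░
░░░░░○■·○○○○◇░
░░░░░○○◆●·●○○░
░░░░░◇■○●●○●○░
■■■■■■■■■■■■■■
■■■■■■■■■■■■■■
■■■■■■■■■■■■■■
■■■■■■■■■■■■■■
■■■■■■■■■■■■■■

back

░░░░░░░░░░░░░░
░░░░░░░░░░░░░░
░░░░░░░░○··◇○░
░░░░░■■●○··■●░
░░░░░●◇◇●◇·○○░
░░░░░○■·○○○○◇░
░░░░░○○●●·●○○░
░░░░░◇■◆●●○●○░
■■■■■■■■■■■■■■
■■■■■■■■■■■■■■
■■■■■■■■■■■■■■
■■■■■■■■■■■■■■
■■■■■■■■■■■■■■
■■■■■■■■■■■■■■

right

░░░░░░░░░░░░░░
░░░░░░░░░░░░░░
░░░░░░░○··◇○░░
░░░░■■●○··■●░░
░░░░●◇◇●◇·○○░░
░░░░○■·○○○○◇░░
░░░░○○●●·●○○░░
░░░░◇■○◆●○●○░░
■■■■■■■■■■■■■■
■■■■■■■■■■■■■■
■■■■■■■■■■■■■■
■■■■■■■■■■■■■■
■■■■■■■■■■■■■■
■■■■■■■■■■■■■■

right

░░░░░░░░░░░░░░
░░░░░░░░░░░░░░
░░░░░░○··◇○░░░
░░░■■●○··■●░░░
░░░●◇◇●◇·○○░░░
░░░○■·○○○○◇░░░
░░░○○●●·●○○░░░
░░░◇■○●◆○●○░░░
■■■■■■■■■■■■■■
■■■■■■■■■■■■■■
■■■■■■■■■■■■■■
■■■■■■■■■■■■■■
■■■■■■■■■■■■■■
■■■■■■■■■■■■■■

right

░░░░░░░░░░░░░░
░░░░░░░░░░░░░░
░░░░░○··◇○░░░░
░░■■●○··■●░░░░
░░●◇◇●◇·○○░░░░
░░○■·○○○○◇░░░░
░░○○●●·●○○░░░░
░░◇■○●●◆●○░░░░
■■■■■■■■■■■■■■
■■■■■■■■■■■■■■
■■■■■■■■■■■■■■
■■■■■■■■■■■■■■
■■■■■■■■■■■■■■
■■■■■■■■■■■■■■

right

░░░░░░░░░░░░░░
░░░░░░░░░░░░░░
░░░░○··◇○░░░░░
░■■●○··■●░░░░░
░●◇◇●◇·○○░░░░░
░○■·○○○○◇○░░░░
░○○●●·●○○●░░░░
░◇■○●●○◆○·░░░░
■■■■■■■■■■■■■■
■■■■■■■■■■■■■■
■■■■■■■■■■■■■■
■■■■■■■■■■■■■■
■■■■■■■■■■■■■■
■■■■■■■■■■■■■■

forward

░░░░░░░░░░░░░░
░░░░░░░░░░░░░░
░░░░░░░░░░░░░░
░░░░○··◇○░░░░░
░■■●○··■●░░░░░
░●◇◇●◇·○○○░░░░
░○■·○○○○◇○░░░░
░○○●●·●◆○●░░░░
░◇■○●●○●○·░░░░
■■■■■■■■■■■■■■
■■■■■■■■■■■■■■
■■■■■■■■■■■■■■
■■■■■■■■■■■■■■
■■■■■■■■■■■■■■

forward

░░░░░░░░░░░░░░
░░░░░░░░░░░░░░
░░░░░░░░░░░░░░
░░░░░░░░░░░░░░
░░░░○··◇○░░░░░
░■■●○··■●○░░░░
░●◇◇●◇·○○○░░░░
░○■·○○○◆◇○░░░░
░○○●●·●○○●░░░░
░◇■○●●○●○·░░░░
■■■■■■■■■■■■■■
■■■■■■■■■■■■■■
■■■■■■■■■■■■■■
■■■■■■■■■■■■■■

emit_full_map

░░░○··◇○░
■■●○··■●○
●◇◇●◇·○○○
○■·○○○◆◇○
○○●●·●○○●
◇■○●●○●○·

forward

░░░░░░░░░░░░░░
░░░░░░░░░░░░░░
░░░░░░░░░░░░░░
░░░░░░░░░░░░░░
░░░░░░░░░░░░░░
░░░░○··◇○·░░░░
░■■●○··■●○░░░░
░●◇◇●◇·◆○○░░░░
░○■·○○○○◇○░░░░
░○○●●·●○○●░░░░
░◇■○●●○●○·░░░░
■■■■■■■■■■■■■■
■■■■■■■■■■■■■■
■■■■■■■■■■■■■■

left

░░░░░░░░░░░░░░
░░░░░░░░░░░░░░
░░░░░░░░░░░░░░
░░░░░░░░░░░░░░
░░░░░░░░░░░░░░
░░░░░○··◇○·░░░
░░■■●○··■●○░░░
░░●◇◇●◇◆○○○░░░
░░○■·○○○○◇○░░░
░░○○●●·●○○●░░░
░░◇■○●●○●○·░░░
■■■■■■■■■■■■■■
■■■■■■■■■■■■■■
■■■■■■■■■■■■■■

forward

░░░░░░░░░░░░░░
░░░░░░░░░░░░░░
░░░░░░░░░░░░░░
░░░░░░░░░░░░░░
░░░░░░░░░░░░░░
░░░░░·●■·○░░░░
░░░░░○··◇○·░░░
░░■■●○·◆■●○░░░
░░●◇◇●◇·○○○░░░
░░○■·○○○○◇○░░░
░░○○●●·●○○●░░░
░░◇■○●●○●○·░░░
■■■■■■■■■■■■■■
■■■■■■■■■■■■■■

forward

░░░░░░░░░░░░░░
░░░░░░░░░░░░░░
░░░░░░░░░░░░░░
░░░░░░░░░░░░░░
░░░░░░░░░░░░░░
░░░░░■◇○○○░░░░
░░░░░·●■·○░░░░
░░░░░○·◆◇○·░░░
░░■■●○··■●○░░░
░░●◇◇●◇·○○○░░░
░░○■·○○○○◇○░░░
░░○○●●·●○○●░░░
░░◇■○●●○●○·░░░
■■■■■■■■■■■■■■

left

░░░░░░░░░░░░░░
░░░░░░░░░░░░░░
░░░░░░░░░░░░░░
░░░░░░░░░░░░░░
░░░░░░░░░░░░░░
░░░░░○■◇○○○░░░
░░░░░○·●■·○░░░
░░░░░○○◆·◇○·░░
░░░■■●○··■●○░░
░░░●◇◇●◇·○○○░░
░░░○■·○○○○◇○░░
░░░○○●●·●○○●░░
░░░◇■○●●○●○·░░
■■■■■■■■■■■■■■

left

░░░░░░░░░░░░░░
░░░░░░░░░░░░░░
░░░░░░░░░░░░░░
░░░░░░░░░░░░░░
░░░░░░░░░░░░░░
░░░░░■○■◇○○○░░
░░░░░·○·●■·○░░
░░░░░○○◆··◇○·░
░░░░■■●○··■●○░
░░░░●◇◇●◇·○○○░
░░░░○■·○○○○◇○░
░░░░○○●●·●○○●░
░░░░◇■○●●○●○·░
■■■■■■■■■■■■■■

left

░░░░░░░░░░░░░░
░░░░░░░░░░░░░░
░░░░░░░░░░░░░░
░░░░░░░░░░░░░░
░░░░░░░░░░░░░░
░░░░░◇■○■◇○○○░
░░░░░■·○·●■·○░
░░░░░●○◆○··◇○·
░░░░░■■●○··■●○
░░░░░●◇◇●◇·○○○
░░░░░○■·○○○○◇○
░░░░░○○●●·●○○●
░░░░░◇■○●●○●○·
■■■■■■■■■■■■■■

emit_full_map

◇■○■◇○○○░
■·○·●■·○░
●○◆○··◇○·
■■●○··■●○
●◇◇●◇·○○○
○■·○○○○◇○
○○●●·●○○●
◇■○●●○●○·


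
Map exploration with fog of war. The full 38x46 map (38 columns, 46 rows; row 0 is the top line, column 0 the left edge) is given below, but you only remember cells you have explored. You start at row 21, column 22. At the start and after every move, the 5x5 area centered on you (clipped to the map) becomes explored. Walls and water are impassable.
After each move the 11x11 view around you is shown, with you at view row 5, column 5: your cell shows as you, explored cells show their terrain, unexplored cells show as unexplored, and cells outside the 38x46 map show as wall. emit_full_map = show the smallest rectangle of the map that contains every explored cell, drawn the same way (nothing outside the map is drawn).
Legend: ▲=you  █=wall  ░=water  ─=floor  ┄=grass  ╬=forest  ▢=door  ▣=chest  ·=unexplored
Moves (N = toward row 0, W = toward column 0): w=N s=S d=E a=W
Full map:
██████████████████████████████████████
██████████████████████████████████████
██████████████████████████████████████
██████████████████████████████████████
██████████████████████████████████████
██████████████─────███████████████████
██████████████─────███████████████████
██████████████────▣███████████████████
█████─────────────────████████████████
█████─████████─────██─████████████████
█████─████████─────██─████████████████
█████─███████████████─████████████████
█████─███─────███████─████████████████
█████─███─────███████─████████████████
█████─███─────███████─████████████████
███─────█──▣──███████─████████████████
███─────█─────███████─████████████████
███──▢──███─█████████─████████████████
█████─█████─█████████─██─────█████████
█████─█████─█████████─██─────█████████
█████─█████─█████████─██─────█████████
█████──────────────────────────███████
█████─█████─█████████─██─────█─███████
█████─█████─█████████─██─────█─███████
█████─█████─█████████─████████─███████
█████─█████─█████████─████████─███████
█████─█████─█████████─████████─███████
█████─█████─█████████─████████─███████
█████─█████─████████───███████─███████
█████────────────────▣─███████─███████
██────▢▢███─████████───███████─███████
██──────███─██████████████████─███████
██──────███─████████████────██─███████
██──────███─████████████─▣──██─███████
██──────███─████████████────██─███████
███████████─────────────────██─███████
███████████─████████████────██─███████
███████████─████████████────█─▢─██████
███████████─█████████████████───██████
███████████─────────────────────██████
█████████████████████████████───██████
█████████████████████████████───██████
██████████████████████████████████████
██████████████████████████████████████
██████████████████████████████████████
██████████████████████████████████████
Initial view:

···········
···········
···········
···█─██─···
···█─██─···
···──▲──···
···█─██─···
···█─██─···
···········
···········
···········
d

···········
···········
···········
··█─██──···
··█─██──···
··───▲──···
··█─██──···
··█─██──···
···········
···········
···········

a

···········
···········
···········
···█─██──··
···█─██──··
···──▲───··
···█─██──··
···█─██──··
···········
···········
···········

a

···········
···········
···········
···██─██──·
···██─██──·
···──▲────·
···██─██──·
···██─██──·
···········
···········
···········

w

···········
···········
···········
···██─██···
···██─██──·
···██▲██──·
···───────·
···██─██──·
···██─██──·
···········
···········

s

···········
···········
···██─██···
···██─██──·
···██─██──·
···──▲────·
···██─██──·
···██─██──·
···········
···········
···········

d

···········
···········
··██─██····
··██─██──··
··██─██──··
··───▲───··
··██─██──··
··██─██──··
···········
···········
···········

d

···········
···········
·██─██·····
·██─██──···
·██─██──···
·────▲──···
·██─██──···
·██─██──···
···········
···········
···········

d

···········
···········
██─██······
██─██───···
██─██───···
─────▲──···
██─██───···
██─██───···
···········
···········
···········

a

···········
···········
·██─██·····
·██─██───··
·██─██───··
·────▲───··
·██─██───··
·██─██───··
···········
···········
···········

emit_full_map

██─██···
██─██───
██─██───
────▲───
██─██───
██─██───

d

···········
···········
██─██······
██─██───···
██─██───···
─────▲──···
██─██───···
██─██───···
···········
···········
···········

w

···········
···········
···········
██─██───···
██─██───···
██─██▲──···
────────···
██─██───···
██─██───···
···········
···········

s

···········
···········
██─██───···
██─██───···
██─██───···
─────▲──···
██─██───···
██─██───···
···········
···········
···········

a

···········
···········
·██─██───··
·██─██───··
·██─██───··
·────▲───··
·██─██───··
·██─██───··
···········
···········
···········

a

···········
···········
··██─██───·
··██─██───·
··██─██───·
··───▲────·
··██─██───·
··██─██───·
···········
···········
···········

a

···········
···········
···██─██───
···██─██───
···██─██───
···──▲─────
···██─██───
···██─██───
···········
···········
···········

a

···········
···········
····██─██──
···███─██──
···███─██──
···──▲─────
···███─██──
···███─██──
···········
···········
···········

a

···········
···········
·····██─██─
···████─██─
···████─██─
···──▲─────
···████─██─
···████─██─
···········
···········
···········

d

···········
···········
····██─██──
··████─██──
··████─██──
··───▲─────
··████─██──
··████─██──
···········
···········
···········

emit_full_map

··██─██───
████─██───
████─██───
───▲──────
████─██───
████─██───

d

···········
···········
···██─██───
·████─██───
·████─██───
·────▲─────
·████─██───
·████─██───
···········
···········
···········

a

···········
···········
····██─██──
··████─██──
··████─██──
··───▲─────
··████─██──
··████─██──
···········
···········
···········

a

···········
···········
·····██─██─
···████─██─
···████─██─
···──▲─────
···████─██─
···████─██─
···········
···········
···········

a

···········
···········
······██─██
···█████─██
···█████─██
···──▲─────
···█████─██
···█████─██
···········
···········
···········

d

···········
···········
·····██─██─
··█████─██─
··█████─██─
··───▲─────
··█████─██─
··█████─██─
···········
···········
···········

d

···········
···········
····██─██──
·█████─██──
·█████─██──
·────▲─────
·█████─██──
·█████─██──
···········
···········
···········

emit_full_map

···██─██───
█████─██───
█████─██───
────▲──────
█████─██───
█████─██───
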